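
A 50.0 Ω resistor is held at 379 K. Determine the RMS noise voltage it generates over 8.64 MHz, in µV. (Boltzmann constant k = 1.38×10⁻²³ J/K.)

V_n = √(4kTRB)
4kTRB = 4 × 1.38×10⁻²³ × 379 × 5.00×10¹ × 8.64×10⁶ = 9.04×10⁻¹² V²
V_n = √(9.04×10⁻¹²) = 3.01×10⁻⁶ V = 3.01 µV

3.01 µV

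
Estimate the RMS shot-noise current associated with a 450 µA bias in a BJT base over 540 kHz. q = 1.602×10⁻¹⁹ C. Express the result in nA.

8.82 nA

I_n = √(2qI·B)
2qI·B = 2 × 1.602×10⁻¹⁹ × 4.50×10⁻⁴ × 5.40×10⁵ = 7.79×10⁻¹⁷ A²
I_n = √(7.79×10⁻¹⁷) = 8.82×10⁻⁹ A = 8.82 nA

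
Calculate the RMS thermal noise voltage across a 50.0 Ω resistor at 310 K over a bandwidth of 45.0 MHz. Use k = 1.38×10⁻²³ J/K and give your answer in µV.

6.20 µV

V_n = √(4kTRB)
4kTRB = 4 × 1.38×10⁻²³ × 310 × 5.00×10¹ × 4.50×10⁷ = 3.85×10⁻¹¹ V²
V_n = √(3.85×10⁻¹¹) = 6.20×10⁻⁶ V = 6.20 µV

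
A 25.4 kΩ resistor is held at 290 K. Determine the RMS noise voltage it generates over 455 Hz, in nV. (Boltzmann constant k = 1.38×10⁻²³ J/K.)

V_n = √(4kTRB)
4kTRB = 4 × 1.38×10⁻²³ × 290 × 2.54×10⁴ × 4.55×10² = 1.85×10⁻¹³ V²
V_n = √(1.85×10⁻¹³) = 4.30×10⁻⁷ V = 430 nV

430 nV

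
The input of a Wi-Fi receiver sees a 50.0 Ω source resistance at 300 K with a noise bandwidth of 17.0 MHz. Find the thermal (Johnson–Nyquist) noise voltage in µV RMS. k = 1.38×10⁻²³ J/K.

3.75 µV

V_n = √(4kTRB)
4kTRB = 4 × 1.38×10⁻²³ × 300 × 5.00×10¹ × 1.70×10⁷ = 1.41×10⁻¹¹ V²
V_n = √(1.41×10⁻¹¹) = 3.75×10⁻⁶ V = 3.75 µV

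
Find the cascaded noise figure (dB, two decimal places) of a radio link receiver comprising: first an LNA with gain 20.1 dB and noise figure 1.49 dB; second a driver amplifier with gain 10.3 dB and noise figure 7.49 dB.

Convert to linear (a loss of L dB is a gain of −L dB): F_i = 10^(NF_i/10), G_i = 10^(G_i,dB/10)
  Stage 1: F_1 = 10^(1.49/10) = 1.409, G_1 = 10^(20.1/10) = 102.3
  Stage 2: F_2 = 10^(7.49/10) = 5.610, G_2 = 10^(10.3/10) = 10.72
Friis cascade:
  F = 1.409 + (5.610 − 1)/102.3 = 1.454
NF = 10 log₁₀(1.454) = 1.63 dB

1.63 dB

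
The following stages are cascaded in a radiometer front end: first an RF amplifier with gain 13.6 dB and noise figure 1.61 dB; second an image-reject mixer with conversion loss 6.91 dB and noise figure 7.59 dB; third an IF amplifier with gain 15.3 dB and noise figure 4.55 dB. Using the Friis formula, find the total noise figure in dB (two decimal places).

Convert to linear (a loss of L dB is a gain of −L dB): F_i = 10^(NF_i/10), G_i = 10^(G_i,dB/10)
  Stage 1: F_1 = 10^(1.61/10) = 1.449, G_1 = 10^(13.6/10) = 22.91
  Stage 2: F_2 = 10^(7.59/10) = 5.741, G_2 = 10^(−6.91/10) = 0.2037
  Stage 3: F_3 = 10^(4.55/10) = 2.851, G_3 = 10^(15.3/10) = 33.88
Friis cascade:
  F = 1.449 + (5.741 − 1)/22.91 + (2.851 − 1)/4.667 = 2.052
NF = 10 log₁₀(2.052) = 3.12 dB

3.12 dB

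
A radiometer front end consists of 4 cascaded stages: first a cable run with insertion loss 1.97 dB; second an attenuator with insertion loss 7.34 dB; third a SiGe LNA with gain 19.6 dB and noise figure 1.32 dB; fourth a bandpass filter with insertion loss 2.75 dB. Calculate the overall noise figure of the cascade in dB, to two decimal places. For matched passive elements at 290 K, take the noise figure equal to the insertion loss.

10.66 dB

Convert to linear (a loss of L dB is a gain of −L dB): F_i = 10^(NF_i/10), G_i = 10^(G_i,dB/10)
  Stage 1: F_1 = 10^(1.97/10) = 1.574, G_1 = 10^(−1.97/10) = 0.6353
  Stage 2: F_2 = 10^(7.34/10) = 5.420, G_2 = 10^(−7.34/10) = 0.1845
  Stage 3: F_3 = 10^(1.32/10) = 1.355, G_3 = 10^(19.6/10) = 91.20
  Stage 4: F_4 = 10^(2.75/10) = 1.884, G_4 = 10^(−2.75/10) = 0.5309
Friis cascade:
  F = 1.574 + (5.420 − 1)/0.6353 + (1.355 − 1)/0.1172 + (1.884 − 1)/10.69 = 11.64
NF = 10 log₁₀(11.64) = 10.66 dB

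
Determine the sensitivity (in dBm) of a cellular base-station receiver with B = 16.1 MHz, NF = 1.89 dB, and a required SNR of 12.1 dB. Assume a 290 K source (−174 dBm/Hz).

−87.9 dBm

Sensitivity = −174 + 10 log₁₀(B) + NF + SNR_min
= −174 + 72.07 + 1.89 + 12.1
= −87.94 dBm → −87.9 dBm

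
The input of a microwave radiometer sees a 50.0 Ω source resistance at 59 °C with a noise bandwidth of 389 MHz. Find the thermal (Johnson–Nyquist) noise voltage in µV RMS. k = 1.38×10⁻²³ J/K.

18.9 µV

T = 59 °C + 273.15 = 332.15 K
V_n = √(4kTRB)
4kTRB = 4 × 1.38×10⁻²³ × 332.15 × 5.00×10¹ × 3.89×10⁸ = 3.57×10⁻¹⁰ V²
V_n = √(3.57×10⁻¹⁰) = 1.89×10⁻⁵ V = 18.9 µV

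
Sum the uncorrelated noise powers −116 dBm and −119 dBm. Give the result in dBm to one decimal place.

−114.2 dBm

Convert to linear, add, convert back:
P₁ = 2.51×10⁻¹⁵ W, P₂ = 1.26×10⁻¹⁵ W
P_tot = 3.77×10⁻¹⁵ W → 10 log₁₀(P_tot / 10⁻³) = −114.2 dBm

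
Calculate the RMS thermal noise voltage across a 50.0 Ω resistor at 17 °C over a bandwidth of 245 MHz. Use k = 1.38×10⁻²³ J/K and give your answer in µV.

14.0 µV

T = 17 °C + 273.15 = 290.15 K
V_n = √(4kTRB)
4kTRB = 4 × 1.38×10⁻²³ × 290.15 × 5.00×10¹ × 2.45×10⁸ = 1.96×10⁻¹⁰ V²
V_n = √(1.96×10⁻¹⁰) = 1.40×10⁻⁵ V = 14.0 µV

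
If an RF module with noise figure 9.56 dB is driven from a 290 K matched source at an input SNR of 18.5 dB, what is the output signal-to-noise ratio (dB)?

8.94 dB

By definition F = SNR_in/SNR_out, so in dB: SNR_out = SNR_in − NF
SNR_out = 18.5 − 9.56 = 8.94 dB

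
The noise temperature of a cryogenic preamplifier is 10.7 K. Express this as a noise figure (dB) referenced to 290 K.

F = 1 + T_e/T₀ = 1 + 10.7/290 = 1.0369
NF = 10 log₁₀(1.0369) = 0.157 dB

0.157 dB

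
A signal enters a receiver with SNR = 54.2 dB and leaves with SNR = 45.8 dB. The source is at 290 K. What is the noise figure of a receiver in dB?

8.4 dB

NF (dB) = SNR_in(dB) − SNR_out(dB) when the source is at T₀
NF = 54.2 − 45.8 = 8.4 dB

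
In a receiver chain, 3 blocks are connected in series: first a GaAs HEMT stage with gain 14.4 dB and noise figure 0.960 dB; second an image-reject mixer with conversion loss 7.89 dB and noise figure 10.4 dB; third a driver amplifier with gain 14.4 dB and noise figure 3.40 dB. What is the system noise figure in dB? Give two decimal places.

2.73 dB

Convert to linear (a loss of L dB is a gain of −L dB): F_i = 10^(NF_i/10), G_i = 10^(G_i,dB/10)
  Stage 1: F_1 = 10^(0.960/10) = 1.247, G_1 = 10^(14.4/10) = 27.54
  Stage 2: F_2 = 10^(10.4/10) = 10.96, G_2 = 10^(−7.89/10) = 0.1626
  Stage 3: F_3 = 10^(3.40/10) = 2.188, G_3 = 10^(14.4/10) = 27.54
Friis cascade:
  F = 1.247 + (10.96 − 1)/27.54 + (2.188 − 1)/4.477 = 1.874
NF = 10 log₁₀(1.874) = 2.73 dB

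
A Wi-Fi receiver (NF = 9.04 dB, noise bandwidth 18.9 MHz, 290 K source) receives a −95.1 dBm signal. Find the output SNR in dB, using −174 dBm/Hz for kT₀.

−2.9 dB

Noise floor: N = −174 + 10 log₁₀(B) + NF
10 log₁₀(1.89×10⁷) = 72.76 dB
N = −174 + 72.76 + 9.04 = −92.20 dBm
SNR = P_sig − N = −95.1 − (−92.20) = −2.90 dB → −2.9 dB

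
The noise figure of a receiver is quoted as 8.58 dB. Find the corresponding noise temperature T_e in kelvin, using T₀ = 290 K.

F = 10^(8.58/10) = 7.21107
T_e = (F − 1)·T₀ = (7.21107 − 1) × 290 = 1801 K

1801 K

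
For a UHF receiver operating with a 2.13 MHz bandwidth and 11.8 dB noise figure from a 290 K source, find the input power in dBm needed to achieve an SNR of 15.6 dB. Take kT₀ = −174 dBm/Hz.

Sensitivity = −174 + 10 log₁₀(B) + NF + SNR_min
= −174 + 63.28 + 11.8 + 15.6
= −83.32 dBm → −83.3 dBm

−83.3 dBm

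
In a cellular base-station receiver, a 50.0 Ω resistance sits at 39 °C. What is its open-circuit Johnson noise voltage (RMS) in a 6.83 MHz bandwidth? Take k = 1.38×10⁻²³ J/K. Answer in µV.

2.43 µV

T = 39 °C + 273.15 = 312.15 K
V_n = √(4kTRB)
4kTRB = 4 × 1.38×10⁻²³ × 312.15 × 5.00×10¹ × 6.83×10⁶ = 5.88×10⁻¹² V²
V_n = √(5.88×10⁻¹²) = 2.43×10⁻⁶ V = 2.43 µV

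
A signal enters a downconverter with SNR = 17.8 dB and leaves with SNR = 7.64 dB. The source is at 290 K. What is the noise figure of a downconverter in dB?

NF (dB) = SNR_in(dB) − SNR_out(dB) when the source is at T₀
NF = 17.8 − 7.64 = 10.16 dB

10.16 dB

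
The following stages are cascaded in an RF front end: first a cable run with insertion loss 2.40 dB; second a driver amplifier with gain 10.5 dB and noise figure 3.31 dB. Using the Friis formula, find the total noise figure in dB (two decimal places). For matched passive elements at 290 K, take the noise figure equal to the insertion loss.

Convert to linear (a loss of L dB is a gain of −L dB): F_i = 10^(NF_i/10), G_i = 10^(G_i,dB/10)
  Stage 1: F_1 = 10^(2.40/10) = 1.738, G_1 = 10^(−2.40/10) = 0.5754
  Stage 2: F_2 = 10^(3.31/10) = 2.143, G_2 = 10^(10.5/10) = 11.22
Friis cascade:
  F = 1.738 + (2.143 − 1)/0.5754 = 3.724
NF = 10 log₁₀(3.724) = 5.71 dB

5.71 dB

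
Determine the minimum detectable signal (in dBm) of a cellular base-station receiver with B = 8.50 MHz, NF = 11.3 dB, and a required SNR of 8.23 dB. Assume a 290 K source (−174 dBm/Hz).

Sensitivity = −174 + 10 log₁₀(B) + NF + SNR_min
= −174 + 69.29 + 11.3 + 8.23
= −85.18 dBm → −85.2 dBm

−85.2 dBm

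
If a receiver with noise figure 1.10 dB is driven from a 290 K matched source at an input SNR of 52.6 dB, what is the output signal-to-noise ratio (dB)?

By definition F = SNR_in/SNR_out, so in dB: SNR_out = SNR_in − NF
SNR_out = 52.6 − 1.10 = 51.50 dB

51.50 dB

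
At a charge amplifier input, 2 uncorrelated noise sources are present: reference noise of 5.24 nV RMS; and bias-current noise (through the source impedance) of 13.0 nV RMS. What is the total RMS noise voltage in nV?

Uncorrelated sources add in power (mean-square): V_tot = √(ΣV_i²)
V_tot = √[(5.24×10⁻⁹)² + (1.30×10⁻⁸)²] = 1.40×10⁻⁸ V = 14.0 nV

14.0 nV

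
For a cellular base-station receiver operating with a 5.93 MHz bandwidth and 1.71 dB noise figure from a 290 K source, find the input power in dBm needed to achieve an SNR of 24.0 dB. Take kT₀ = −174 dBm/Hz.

Sensitivity = −174 + 10 log₁₀(B) + NF + SNR_min
= −174 + 67.73 + 1.71 + 24.0
= −80.56 dBm → −80.6 dBm

−80.6 dBm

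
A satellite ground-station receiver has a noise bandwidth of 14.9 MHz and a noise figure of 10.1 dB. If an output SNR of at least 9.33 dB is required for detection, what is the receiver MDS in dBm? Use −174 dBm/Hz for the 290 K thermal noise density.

−82.8 dBm

Sensitivity = −174 + 10 log₁₀(B) + NF + SNR_min
= −174 + 71.73 + 10.1 + 9.33
= −82.84 dBm → −82.8 dBm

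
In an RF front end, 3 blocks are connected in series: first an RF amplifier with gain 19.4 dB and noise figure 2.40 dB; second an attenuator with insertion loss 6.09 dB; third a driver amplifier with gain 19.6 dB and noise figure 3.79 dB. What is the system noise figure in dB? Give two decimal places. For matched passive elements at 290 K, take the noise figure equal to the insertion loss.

Convert to linear (a loss of L dB is a gain of −L dB): F_i = 10^(NF_i/10), G_i = 10^(G_i,dB/10)
  Stage 1: F_1 = 10^(2.40/10) = 1.738, G_1 = 10^(19.4/10) = 87.10
  Stage 2: F_2 = 10^(6.09/10) = 4.064, G_2 = 10^(−6.09/10) = 0.2460
  Stage 3: F_3 = 10^(3.79/10) = 2.393, G_3 = 10^(19.6/10) = 91.20
Friis cascade:
  F = 1.738 + (4.064 − 1)/87.10 + (2.393 − 1)/21.43 = 1.838
NF = 10 log₁₀(1.838) = 2.64 dB

2.64 dB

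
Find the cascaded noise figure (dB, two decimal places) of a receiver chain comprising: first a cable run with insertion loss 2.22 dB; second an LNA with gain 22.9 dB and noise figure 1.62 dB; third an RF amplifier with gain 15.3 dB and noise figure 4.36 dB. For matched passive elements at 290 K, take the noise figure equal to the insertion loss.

Convert to linear (a loss of L dB is a gain of −L dB): F_i = 10^(NF_i/10), G_i = 10^(G_i,dB/10)
  Stage 1: F_1 = 10^(2.22/10) = 1.667, G_1 = 10^(−2.22/10) = 0.5998
  Stage 2: F_2 = 10^(1.62/10) = 1.452, G_2 = 10^(22.9/10) = 195.0
  Stage 3: F_3 = 10^(4.36/10) = 2.729, G_3 = 10^(15.3/10) = 33.88
Friis cascade:
  F = 1.667 + (1.452 − 1)/0.5998 + (2.729 − 1)/116.9 = 2.436
NF = 10 log₁₀(2.436) = 3.87 dB

3.87 dB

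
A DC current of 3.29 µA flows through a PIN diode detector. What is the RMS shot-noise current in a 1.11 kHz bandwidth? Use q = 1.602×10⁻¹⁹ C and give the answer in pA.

I_n = √(2qI·B)
2qI·B = 2 × 1.602×10⁻¹⁹ × 3.29×10⁻⁶ × 1.11×10³ = 1.17×10⁻²¹ A²
I_n = √(1.17×10⁻²¹) = 3.42×10⁻¹¹ A = 34.2 pA

34.2 pA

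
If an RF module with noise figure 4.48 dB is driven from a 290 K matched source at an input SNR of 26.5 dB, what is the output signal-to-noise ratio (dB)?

22.02 dB

By definition F = SNR_in/SNR_out, so in dB: SNR_out = SNR_in − NF
SNR_out = 26.5 − 4.48 = 22.02 dB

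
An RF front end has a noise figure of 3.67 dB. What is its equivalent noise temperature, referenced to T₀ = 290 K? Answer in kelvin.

F = 10^(3.67/10) = 2.32809
T_e = (F − 1)·T₀ = (2.32809 − 1) × 290 = 385 K

385 K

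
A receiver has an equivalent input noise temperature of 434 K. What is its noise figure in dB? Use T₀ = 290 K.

3.97 dB

F = 1 + T_e/T₀ = 1 + 434/290 = 2.49655
NF = 10 log₁₀(2.49655) = 3.97 dB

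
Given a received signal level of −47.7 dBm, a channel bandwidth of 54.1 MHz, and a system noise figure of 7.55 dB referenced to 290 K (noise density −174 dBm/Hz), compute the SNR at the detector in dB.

41.4 dB

Noise floor: N = −174 + 10 log₁₀(B) + NF
10 log₁₀(5.41×10⁷) = 77.33 dB
N = −174 + 77.33 + 7.55 = −89.12 dBm
SNR = P_sig − N = −47.7 − (−89.12) = 41.42 dB → 41.4 dB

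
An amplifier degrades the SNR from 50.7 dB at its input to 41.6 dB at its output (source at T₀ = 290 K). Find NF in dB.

NF (dB) = SNR_in(dB) − SNR_out(dB) when the source is at T₀
NF = 50.7 − 41.6 = 9.1 dB

9.1 dB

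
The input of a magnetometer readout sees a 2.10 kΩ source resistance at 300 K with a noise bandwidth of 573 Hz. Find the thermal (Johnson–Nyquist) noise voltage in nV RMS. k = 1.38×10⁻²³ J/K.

V_n = √(4kTRB)
4kTRB = 4 × 1.38×10⁻²³ × 300 × 2.10×10³ × 5.73×10² = 1.99×10⁻¹⁴ V²
V_n = √(1.99×10⁻¹⁴) = 1.41×10⁻⁷ V = 141 nV

141 nV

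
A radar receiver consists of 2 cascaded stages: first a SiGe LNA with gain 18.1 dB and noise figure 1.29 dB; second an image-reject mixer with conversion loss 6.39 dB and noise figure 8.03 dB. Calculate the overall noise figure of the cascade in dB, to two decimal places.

Convert to linear (a loss of L dB is a gain of −L dB): F_i = 10^(NF_i/10), G_i = 10^(G_i,dB/10)
  Stage 1: F_1 = 10^(1.29/10) = 1.346, G_1 = 10^(18.1/10) = 64.57
  Stage 2: F_2 = 10^(8.03/10) = 6.353, G_2 = 10^(−6.39/10) = 0.2296
Friis cascade:
  F = 1.346 + (6.353 − 1)/64.57 = 1.429
NF = 10 log₁₀(1.429) = 1.55 dB

1.55 dB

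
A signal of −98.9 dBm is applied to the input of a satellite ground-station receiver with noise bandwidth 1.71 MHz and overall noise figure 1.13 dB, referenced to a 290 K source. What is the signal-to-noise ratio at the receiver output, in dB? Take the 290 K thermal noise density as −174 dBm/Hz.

Noise floor: N = −174 + 10 log₁₀(B) + NF
10 log₁₀(1.71×10⁶) = 62.33 dB
N = −174 + 62.33 + 1.13 = −110.54 dBm
SNR = P_sig − N = −98.9 − (−110.54) = 11.64 dB → 11.6 dB

11.6 dB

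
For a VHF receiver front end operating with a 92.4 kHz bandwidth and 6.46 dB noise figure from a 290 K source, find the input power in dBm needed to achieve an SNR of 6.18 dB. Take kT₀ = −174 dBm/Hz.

Sensitivity = −174 + 10 log₁₀(B) + NF + SNR_min
= −174 + 49.66 + 6.46 + 6.18
= −111.70 dBm → −111.7 dBm

−111.7 dBm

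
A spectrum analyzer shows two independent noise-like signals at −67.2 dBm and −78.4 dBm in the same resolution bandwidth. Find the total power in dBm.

−66.9 dBm

Convert to linear, add, convert back:
P₁ = 1.91×10⁻¹⁰ W, P₂ = 1.45×10⁻¹¹ W
P_tot = 2.05×10⁻¹⁰ W → 10 log₁₀(P_tot / 10⁻³) = −66.9 dBm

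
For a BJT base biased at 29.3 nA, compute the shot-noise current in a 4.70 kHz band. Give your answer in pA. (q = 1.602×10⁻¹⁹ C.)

6.64 pA

I_n = √(2qI·B)
2qI·B = 2 × 1.602×10⁻¹⁹ × 2.93×10⁻⁸ × 4.70×10³ = 4.41×10⁻²³ A²
I_n = √(4.41×10⁻²³) = 6.64×10⁻¹² A = 6.64 pA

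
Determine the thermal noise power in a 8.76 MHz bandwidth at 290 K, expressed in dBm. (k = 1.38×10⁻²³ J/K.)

−104.6 dBm

P_n = kTB = 1.38×10⁻²³ × 290 × 8.76×10⁶ = 3.51×10⁻¹⁴ W
In dBm: 10 log₁₀(3.51×10⁻¹⁴ / 10⁻³) = −104.6 dBm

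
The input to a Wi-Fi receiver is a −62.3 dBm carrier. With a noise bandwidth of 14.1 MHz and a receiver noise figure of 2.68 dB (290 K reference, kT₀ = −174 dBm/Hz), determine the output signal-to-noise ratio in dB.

37.5 dB

Noise floor: N = −174 + 10 log₁₀(B) + NF
10 log₁₀(1.41×10⁷) = 71.49 dB
N = −174 + 71.49 + 2.68 = −99.83 dBm
SNR = P_sig − N = −62.3 − (−99.83) = 37.53 dB → 37.5 dB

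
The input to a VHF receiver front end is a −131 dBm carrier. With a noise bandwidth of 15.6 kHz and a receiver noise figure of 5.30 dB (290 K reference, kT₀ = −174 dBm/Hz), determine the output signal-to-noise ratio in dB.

−4.2 dB

Noise floor: N = −174 + 10 log₁₀(B) + NF
10 log₁₀(1.56×10⁴) = 41.93 dB
N = −174 + 41.93 + 5.30 = −126.77 dBm
SNR = P_sig − N = −131 − (−126.77) = −4.23 dB → −4.2 dB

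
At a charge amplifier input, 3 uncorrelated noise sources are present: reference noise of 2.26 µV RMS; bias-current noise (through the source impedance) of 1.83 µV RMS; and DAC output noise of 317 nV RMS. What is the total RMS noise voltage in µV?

Uncorrelated sources add in power (mean-square): V_tot = √(ΣV_i²)
V_tot = √[(2.26×10⁻⁶)² + (1.83×10⁻⁶)² + (3.17×10⁻⁷)²] = 2.93×10⁻⁶ V = 2.93 µV

2.93 µV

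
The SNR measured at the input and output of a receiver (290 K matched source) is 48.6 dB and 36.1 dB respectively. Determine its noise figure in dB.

12.5 dB

NF (dB) = SNR_in(dB) − SNR_out(dB) when the source is at T₀
NF = 48.6 − 36.1 = 12.5 dB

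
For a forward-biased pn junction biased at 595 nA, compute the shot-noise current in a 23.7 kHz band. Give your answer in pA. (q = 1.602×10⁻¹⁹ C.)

67.2 pA

I_n = √(2qI·B)
2qI·B = 2 × 1.602×10⁻¹⁹ × 5.95×10⁻⁷ × 2.37×10⁴ = 4.52×10⁻²¹ A²
I_n = √(4.52×10⁻²¹) = 6.72×10⁻¹¹ A = 67.2 pA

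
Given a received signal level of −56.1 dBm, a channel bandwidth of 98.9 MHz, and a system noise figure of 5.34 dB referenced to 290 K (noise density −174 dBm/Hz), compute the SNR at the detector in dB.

Noise floor: N = −174 + 10 log₁₀(B) + NF
10 log₁₀(9.89×10⁷) = 79.95 dB
N = −174 + 79.95 + 5.34 = −88.71 dBm
SNR = P_sig − N = −56.1 − (−88.71) = 32.61 dB → 32.6 dB

32.6 dB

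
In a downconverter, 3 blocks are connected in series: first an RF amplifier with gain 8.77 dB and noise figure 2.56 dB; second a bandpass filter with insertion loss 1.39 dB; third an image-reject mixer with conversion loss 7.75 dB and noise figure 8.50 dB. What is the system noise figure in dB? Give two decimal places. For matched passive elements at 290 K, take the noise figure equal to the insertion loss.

4.72 dB

Convert to linear (a loss of L dB is a gain of −L dB): F_i = 10^(NF_i/10), G_i = 10^(G_i,dB/10)
  Stage 1: F_1 = 10^(2.56/10) = 1.803, G_1 = 10^(8.77/10) = 7.534
  Stage 2: F_2 = 10^(1.39/10) = 1.377, G_2 = 10^(−1.39/10) = 0.7261
  Stage 3: F_3 = 10^(8.50/10) = 7.079, G_3 = 10^(−7.75/10) = 0.1679
Friis cascade:
  F = 1.803 + (1.377 − 1)/7.534 + (7.079 − 1)/5.470 = 2.964
NF = 10 log₁₀(2.964) = 4.72 dB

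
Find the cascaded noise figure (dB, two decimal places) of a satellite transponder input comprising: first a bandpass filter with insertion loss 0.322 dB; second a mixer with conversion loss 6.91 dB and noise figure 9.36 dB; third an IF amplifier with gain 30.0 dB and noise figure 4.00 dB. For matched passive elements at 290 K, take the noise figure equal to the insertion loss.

12.38 dB

Convert to linear (a loss of L dB is a gain of −L dB): F_i = 10^(NF_i/10), G_i = 10^(G_i,dB/10)
  Stage 1: F_1 = 10^(0.322/10) = 1.077, G_1 = 10^(−0.322/10) = 0.9285
  Stage 2: F_2 = 10^(9.36/10) = 8.630, G_2 = 10^(−6.91/10) = 0.2037
  Stage 3: F_3 = 10^(4.00/10) = 2.512, G_3 = 10^(30.0/10) = 1000
Friis cascade:
  F = 1.077 + (8.630 − 1)/0.9285 + (2.512 − 1)/0.1891 = 17.29
NF = 10 log₁₀(17.29) = 12.38 dB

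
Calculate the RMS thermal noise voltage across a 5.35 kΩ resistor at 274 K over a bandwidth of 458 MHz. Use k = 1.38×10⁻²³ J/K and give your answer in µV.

V_n = √(4kTRB)
4kTRB = 4 × 1.38×10⁻²³ × 274 × 5.35×10³ × 4.58×10⁸ = 3.71×10⁻⁸ V²
V_n = √(3.71×10⁻⁸) = 1.93×10⁻⁴ V = 193 µV

193 µV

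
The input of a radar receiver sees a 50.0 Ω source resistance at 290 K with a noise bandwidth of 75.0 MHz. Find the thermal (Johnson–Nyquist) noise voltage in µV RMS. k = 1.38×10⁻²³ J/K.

V_n = √(4kTRB)
4kTRB = 4 × 1.38×10⁻²³ × 290 × 5.00×10¹ × 7.50×10⁷ = 6.00×10⁻¹¹ V²
V_n = √(6.00×10⁻¹¹) = 7.75×10⁻⁶ V = 7.75 µV

7.75 µV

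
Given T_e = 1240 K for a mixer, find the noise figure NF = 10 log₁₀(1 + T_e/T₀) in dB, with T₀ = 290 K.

F = 1 + T_e/T₀ = 1 + 1240/290 = 5.27586
NF = 10 log₁₀(5.27586) = 7.22 dB

7.22 dB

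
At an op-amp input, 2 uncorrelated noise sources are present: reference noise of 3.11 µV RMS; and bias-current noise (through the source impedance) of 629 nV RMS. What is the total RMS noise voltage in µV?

3.17 µV

Uncorrelated sources add in power (mean-square): V_tot = √(ΣV_i²)
V_tot = √[(3.11×10⁻⁶)² + (6.29×10⁻⁷)²] = 3.17×10⁻⁶ V = 3.17 µV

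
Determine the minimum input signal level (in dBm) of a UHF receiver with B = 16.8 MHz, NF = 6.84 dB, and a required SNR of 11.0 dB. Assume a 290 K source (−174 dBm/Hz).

Sensitivity = −174 + 10 log₁₀(B) + NF + SNR_min
= −174 + 72.25 + 6.84 + 11.0
= −83.91 dBm → −83.9 dBm

−83.9 dBm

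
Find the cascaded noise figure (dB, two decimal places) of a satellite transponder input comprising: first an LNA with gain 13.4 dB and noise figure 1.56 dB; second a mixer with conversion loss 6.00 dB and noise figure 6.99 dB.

Convert to linear (a loss of L dB is a gain of −L dB): F_i = 10^(NF_i/10), G_i = 10^(G_i,dB/10)
  Stage 1: F_1 = 10^(1.56/10) = 1.432, G_1 = 10^(13.4/10) = 21.88
  Stage 2: F_2 = 10^(6.99/10) = 5.000, G_2 = 10^(−6.00/10) = 0.2512
Friis cascade:
  F = 1.432 + (5.000 − 1)/21.88 = 1.615
NF = 10 log₁₀(1.615) = 2.08 dB

2.08 dB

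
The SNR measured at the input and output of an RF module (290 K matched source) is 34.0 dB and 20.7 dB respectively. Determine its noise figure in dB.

13.3 dB

NF (dB) = SNR_in(dB) − SNR_out(dB) when the source is at T₀
NF = 34.0 − 20.7 = 13.3 dB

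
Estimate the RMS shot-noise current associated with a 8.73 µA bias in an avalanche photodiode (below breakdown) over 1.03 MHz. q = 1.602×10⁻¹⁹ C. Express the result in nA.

1.70 nA

I_n = √(2qI·B)
2qI·B = 2 × 1.602×10⁻¹⁹ × 8.73×10⁻⁶ × 1.03×10⁶ = 2.88×10⁻¹⁸ A²
I_n = √(2.88×10⁻¹⁸) = 1.70×10⁻⁹ A = 1.70 nA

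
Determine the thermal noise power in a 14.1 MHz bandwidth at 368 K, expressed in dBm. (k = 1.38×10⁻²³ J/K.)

−101.5 dBm

P_n = kTB = 1.38×10⁻²³ × 368 × 1.41×10⁷ = 7.16×10⁻¹⁴ W
In dBm: 10 log₁₀(7.16×10⁻¹⁴ / 10⁻³) = −101.5 dBm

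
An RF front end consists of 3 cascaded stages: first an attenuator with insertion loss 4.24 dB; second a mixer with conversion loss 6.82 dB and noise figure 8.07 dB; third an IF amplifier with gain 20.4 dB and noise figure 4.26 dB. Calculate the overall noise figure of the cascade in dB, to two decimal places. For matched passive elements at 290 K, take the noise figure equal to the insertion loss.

15.83 dB

Convert to linear (a loss of L dB is a gain of −L dB): F_i = 10^(NF_i/10), G_i = 10^(G_i,dB/10)
  Stage 1: F_1 = 10^(4.24/10) = 2.655, G_1 = 10^(−4.24/10) = 0.3767
  Stage 2: F_2 = 10^(8.07/10) = 6.412, G_2 = 10^(−6.82/10) = 0.2080
  Stage 3: F_3 = 10^(4.26/10) = 2.667, G_3 = 10^(20.4/10) = 109.6
Friis cascade:
  F = 2.655 + (6.412 − 1)/0.3767 + (2.667 − 1)/0.07834 = 38.30
NF = 10 log₁₀(38.30) = 15.83 dB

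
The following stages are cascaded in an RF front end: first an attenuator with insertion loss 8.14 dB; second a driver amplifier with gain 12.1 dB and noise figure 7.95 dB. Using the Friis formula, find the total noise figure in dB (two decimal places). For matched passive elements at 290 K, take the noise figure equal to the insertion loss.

Convert to linear (a loss of L dB is a gain of −L dB): F_i = 10^(NF_i/10), G_i = 10^(G_i,dB/10)
  Stage 1: F_1 = 10^(8.14/10) = 6.516, G_1 = 10^(−8.14/10) = 0.1535
  Stage 2: F_2 = 10^(7.95/10) = 6.237, G_2 = 10^(12.1/10) = 16.22
Friis cascade:
  F = 6.516 + (6.237 − 1)/0.1535 = 40.64
NF = 10 log₁₀(40.64) = 16.09 dB

16.09 dB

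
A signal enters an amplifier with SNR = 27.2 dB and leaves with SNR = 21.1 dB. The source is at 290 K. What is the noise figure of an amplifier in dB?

NF (dB) = SNR_in(dB) − SNR_out(dB) when the source is at T₀
NF = 27.2 − 21.1 = 6.1 dB

6.1 dB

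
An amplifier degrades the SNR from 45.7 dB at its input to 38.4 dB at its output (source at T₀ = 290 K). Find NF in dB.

NF (dB) = SNR_in(dB) − SNR_out(dB) when the source is at T₀
NF = 45.7 − 38.4 = 7.3 dB

7.3 dB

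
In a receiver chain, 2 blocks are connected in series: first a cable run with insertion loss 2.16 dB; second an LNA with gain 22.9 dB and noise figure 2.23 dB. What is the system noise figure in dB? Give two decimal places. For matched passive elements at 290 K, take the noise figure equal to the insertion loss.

Convert to linear (a loss of L dB is a gain of −L dB): F_i = 10^(NF_i/10), G_i = 10^(G_i,dB/10)
  Stage 1: F_1 = 10^(2.16/10) = 1.644, G_1 = 10^(−2.16/10) = 0.6081
  Stage 2: F_2 = 10^(2.23/10) = 1.671, G_2 = 10^(22.9/10) = 195.0
Friis cascade:
  F = 1.644 + (1.671 − 1)/0.6081 = 2.748
NF = 10 log₁₀(2.748) = 4.39 dB

4.39 dB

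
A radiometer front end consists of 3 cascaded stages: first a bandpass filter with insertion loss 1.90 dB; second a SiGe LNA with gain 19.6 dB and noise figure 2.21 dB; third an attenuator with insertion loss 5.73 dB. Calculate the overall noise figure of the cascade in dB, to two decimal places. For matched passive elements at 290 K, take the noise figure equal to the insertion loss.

4.19 dB

Convert to linear (a loss of L dB is a gain of −L dB): F_i = 10^(NF_i/10), G_i = 10^(G_i,dB/10)
  Stage 1: F_1 = 10^(1.90/10) = 1.549, G_1 = 10^(−1.90/10) = 0.6457
  Stage 2: F_2 = 10^(2.21/10) = 1.663, G_2 = 10^(19.6/10) = 91.20
  Stage 3: F_3 = 10^(5.73/10) = 3.741, G_3 = 10^(−5.73/10) = 0.2673
Friis cascade:
  F = 1.549 + (1.663 − 1)/0.6457 + (3.741 − 1)/58.88 = 2.623
NF = 10 log₁₀(2.623) = 4.19 dB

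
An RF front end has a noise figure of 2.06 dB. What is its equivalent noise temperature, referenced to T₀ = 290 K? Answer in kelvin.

F = 10^(2.06/10) = 1.60694
T_e = (F − 1)·T₀ = (1.60694 − 1) × 290 = 176 K

176 K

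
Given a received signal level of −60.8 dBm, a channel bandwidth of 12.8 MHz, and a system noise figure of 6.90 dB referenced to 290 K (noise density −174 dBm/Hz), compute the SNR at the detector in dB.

Noise floor: N = −174 + 10 log₁₀(B) + NF
10 log₁₀(1.28×10⁷) = 71.07 dB
N = −174 + 71.07 + 6.90 = −96.03 dBm
SNR = P_sig − N = −60.8 − (−96.03) = 35.23 dB → 35.2 dB

35.2 dB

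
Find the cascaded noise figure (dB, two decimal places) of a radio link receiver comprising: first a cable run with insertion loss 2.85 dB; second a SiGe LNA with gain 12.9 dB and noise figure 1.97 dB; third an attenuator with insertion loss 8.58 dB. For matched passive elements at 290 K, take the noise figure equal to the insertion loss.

Convert to linear (a loss of L dB is a gain of −L dB): F_i = 10^(NF_i/10), G_i = 10^(G_i,dB/10)
  Stage 1: F_1 = 10^(2.85/10) = 1.928, G_1 = 10^(−2.85/10) = 0.5188
  Stage 2: F_2 = 10^(1.97/10) = 1.574, G_2 = 10^(12.9/10) = 19.50
  Stage 3: F_3 = 10^(8.58/10) = 7.211, G_3 = 10^(−8.58/10) = 0.1387
Friis cascade:
  F = 1.928 + (1.574 − 1)/0.5188 + (7.211 − 1)/10.12 = 3.648
NF = 10 log₁₀(3.648) = 5.62 dB

5.62 dB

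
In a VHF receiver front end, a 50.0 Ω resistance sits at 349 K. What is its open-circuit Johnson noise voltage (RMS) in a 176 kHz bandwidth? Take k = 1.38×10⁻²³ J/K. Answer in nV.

V_n = √(4kTRB)
4kTRB = 4 × 1.38×10⁻²³ × 349 × 5.00×10¹ × 1.76×10⁵ = 1.70×10⁻¹³ V²
V_n = √(1.70×10⁻¹³) = 4.12×10⁻⁷ V = 412 nV

412 nV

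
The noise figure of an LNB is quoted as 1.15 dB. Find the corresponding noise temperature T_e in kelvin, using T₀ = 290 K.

87.9 K

F = 10^(1.15/10) = 1.30317
T_e = (F − 1)·T₀ = (1.30317 − 1) × 290 = 87.9 K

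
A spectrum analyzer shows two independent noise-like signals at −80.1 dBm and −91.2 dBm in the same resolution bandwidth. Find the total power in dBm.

−79.8 dBm

Convert to linear, add, convert back:
P₁ = 9.77×10⁻¹² W, P₂ = 7.59×10⁻¹³ W
P_tot = 1.05×10⁻¹¹ W → 10 log₁₀(P_tot / 10⁻³) = −79.8 dBm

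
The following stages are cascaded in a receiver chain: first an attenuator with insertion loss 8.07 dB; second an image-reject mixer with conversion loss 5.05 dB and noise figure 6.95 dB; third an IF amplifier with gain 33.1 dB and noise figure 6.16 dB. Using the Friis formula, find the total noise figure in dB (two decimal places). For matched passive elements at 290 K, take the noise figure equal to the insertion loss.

19.82 dB

Convert to linear (a loss of L dB is a gain of −L dB): F_i = 10^(NF_i/10), G_i = 10^(G_i,dB/10)
  Stage 1: F_1 = 10^(8.07/10) = 6.412, G_1 = 10^(−8.07/10) = 0.1560
  Stage 2: F_2 = 10^(6.95/10) = 4.955, G_2 = 10^(−5.05/10) = 0.3126
  Stage 3: F_3 = 10^(6.16/10) = 4.130, G_3 = 10^(33.1/10) = 2042
Friis cascade:
  F = 6.412 + (4.955 − 1)/0.1560 + (4.130 − 1)/0.04875 = 95.98
NF = 10 log₁₀(95.98) = 19.82 dB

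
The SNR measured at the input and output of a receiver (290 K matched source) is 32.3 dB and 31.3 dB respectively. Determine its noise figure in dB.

1.0 dB

NF (dB) = SNR_in(dB) − SNR_out(dB) when the source is at T₀
NF = 32.3 − 31.3 = 1.0 dB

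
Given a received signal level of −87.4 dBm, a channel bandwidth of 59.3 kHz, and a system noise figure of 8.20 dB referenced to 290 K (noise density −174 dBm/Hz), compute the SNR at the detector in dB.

Noise floor: N = −174 + 10 log₁₀(B) + NF
10 log₁₀(5.93×10⁴) = 47.73 dB
N = −174 + 47.73 + 8.20 = −118.07 dBm
SNR = P_sig − N = −87.4 − (−118.07) = 30.67 dB → 30.7 dB

30.7 dB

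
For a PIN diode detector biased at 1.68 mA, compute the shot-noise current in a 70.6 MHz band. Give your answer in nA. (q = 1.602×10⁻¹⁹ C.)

I_n = √(2qI·B)
2qI·B = 2 × 1.602×10⁻¹⁹ × 1.68×10⁻³ × 7.06×10⁷ = 3.80×10⁻¹⁴ A²
I_n = √(3.80×10⁻¹⁴) = 1.95×10⁻⁷ A = 195 nA

195 nA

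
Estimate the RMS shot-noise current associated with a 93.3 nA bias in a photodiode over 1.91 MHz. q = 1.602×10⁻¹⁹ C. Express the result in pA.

I_n = √(2qI·B)
2qI·B = 2 × 1.602×10⁻¹⁹ × 9.33×10⁻⁸ × 1.91×10⁶ = 5.71×10⁻²⁰ A²
I_n = √(5.71×10⁻²⁰) = 2.39×10⁻¹⁰ A = 239 pA

239 pA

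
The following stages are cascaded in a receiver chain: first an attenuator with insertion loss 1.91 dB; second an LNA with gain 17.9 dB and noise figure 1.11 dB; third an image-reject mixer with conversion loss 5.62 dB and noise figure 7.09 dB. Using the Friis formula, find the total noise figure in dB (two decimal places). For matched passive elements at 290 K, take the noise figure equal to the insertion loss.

Convert to linear (a loss of L dB is a gain of −L dB): F_i = 10^(NF_i/10), G_i = 10^(G_i,dB/10)
  Stage 1: F_1 = 10^(1.91/10) = 1.552, G_1 = 10^(−1.91/10) = 0.6442
  Stage 2: F_2 = 10^(1.11/10) = 1.291, G_2 = 10^(17.9/10) = 61.66
  Stage 3: F_3 = 10^(7.09/10) = 5.117, G_3 = 10^(−5.62/10) = 0.2742
Friis cascade:
  F = 1.552 + (1.291 − 1)/0.6442 + (5.117 − 1)/39.72 = 2.108
NF = 10 log₁₀(2.108) = 3.24 dB

3.24 dB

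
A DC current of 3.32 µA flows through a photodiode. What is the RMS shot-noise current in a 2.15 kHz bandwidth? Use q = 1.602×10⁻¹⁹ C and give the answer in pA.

47.8 pA

I_n = √(2qI·B)
2qI·B = 2 × 1.602×10⁻¹⁹ × 3.32×10⁻⁶ × 2.15×10³ = 2.29×10⁻²¹ A²
I_n = √(2.29×10⁻²¹) = 4.78×10⁻¹¹ A = 47.8 pA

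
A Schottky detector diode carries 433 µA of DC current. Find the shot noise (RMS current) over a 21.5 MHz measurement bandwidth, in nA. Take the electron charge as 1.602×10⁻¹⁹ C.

54.6 nA

I_n = √(2qI·B)
2qI·B = 2 × 1.602×10⁻¹⁹ × 4.33×10⁻⁴ × 2.15×10⁷ = 2.98×10⁻¹⁵ A²
I_n = √(2.98×10⁻¹⁵) = 5.46×10⁻⁸ A = 54.6 nA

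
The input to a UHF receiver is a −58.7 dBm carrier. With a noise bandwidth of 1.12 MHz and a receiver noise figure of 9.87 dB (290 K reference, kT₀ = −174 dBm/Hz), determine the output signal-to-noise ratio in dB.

44.9 dB

Noise floor: N = −174 + 10 log₁₀(B) + NF
10 log₁₀(1.12×10⁶) = 60.49 dB
N = −174 + 60.49 + 9.87 = −103.64 dBm
SNR = P_sig − N = −58.7 − (−103.64) = 44.94 dB → 44.9 dB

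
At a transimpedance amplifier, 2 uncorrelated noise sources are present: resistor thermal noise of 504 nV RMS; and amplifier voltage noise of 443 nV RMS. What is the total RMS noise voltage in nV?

671 nV

Uncorrelated sources add in power (mean-square): V_tot = √(ΣV_i²)
V_tot = √[(5.04×10⁻⁷)² + (4.43×10⁻⁷)²] = 6.71×10⁻⁷ V = 671 nV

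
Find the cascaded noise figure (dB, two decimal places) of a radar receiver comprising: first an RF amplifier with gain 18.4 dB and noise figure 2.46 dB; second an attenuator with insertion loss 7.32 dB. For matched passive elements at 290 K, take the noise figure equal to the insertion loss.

Convert to linear (a loss of L dB is a gain of −L dB): F_i = 10^(NF_i/10), G_i = 10^(G_i,dB/10)
  Stage 1: F_1 = 10^(2.46/10) = 1.762, G_1 = 10^(18.4/10) = 69.18
  Stage 2: F_2 = 10^(7.32/10) = 5.395, G_2 = 10^(−7.32/10) = 0.1854
Friis cascade:
  F = 1.762 + (5.395 − 1)/69.18 = 1.826
NF = 10 log₁₀(1.826) = 2.61 dB

2.61 dB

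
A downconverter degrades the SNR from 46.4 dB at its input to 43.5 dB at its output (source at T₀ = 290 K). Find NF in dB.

2.9 dB

NF (dB) = SNR_in(dB) − SNR_out(dB) when the source is at T₀
NF = 46.4 − 43.5 = 2.9 dB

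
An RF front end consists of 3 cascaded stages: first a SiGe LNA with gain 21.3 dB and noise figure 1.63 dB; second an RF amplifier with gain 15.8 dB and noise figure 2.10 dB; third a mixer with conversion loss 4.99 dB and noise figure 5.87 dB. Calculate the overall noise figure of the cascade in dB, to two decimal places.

Convert to linear (a loss of L dB is a gain of −L dB): F_i = 10^(NF_i/10), G_i = 10^(G_i,dB/10)
  Stage 1: F_1 = 10^(1.63/10) = 1.455, G_1 = 10^(21.3/10) = 134.9
  Stage 2: F_2 = 10^(2.10/10) = 1.622, G_2 = 10^(15.8/10) = 38.02
  Stage 3: F_3 = 10^(5.87/10) = 3.864, G_3 = 10^(−4.99/10) = 0.3170
Friis cascade:
  F = 1.455 + (1.622 − 1)/134.9 + (3.864 − 1)/5129 = 1.461
NF = 10 log₁₀(1.461) = 1.65 dB

1.65 dB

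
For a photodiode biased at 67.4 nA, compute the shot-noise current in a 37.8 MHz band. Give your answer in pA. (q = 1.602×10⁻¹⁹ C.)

I_n = √(2qI·B)
2qI·B = 2 × 1.602×10⁻¹⁹ × 6.74×10⁻⁸ × 3.78×10⁷ = 8.16×10⁻¹⁹ A²
I_n = √(8.16×10⁻¹⁹) = 9.03×10⁻¹⁰ A = 903 pA

903 pA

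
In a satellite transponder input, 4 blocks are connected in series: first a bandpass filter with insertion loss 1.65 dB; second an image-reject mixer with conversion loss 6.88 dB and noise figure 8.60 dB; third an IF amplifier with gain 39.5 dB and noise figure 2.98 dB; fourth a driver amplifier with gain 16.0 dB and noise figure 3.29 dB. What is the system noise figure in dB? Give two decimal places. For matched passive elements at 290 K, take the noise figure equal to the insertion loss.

Convert to linear (a loss of L dB is a gain of −L dB): F_i = 10^(NF_i/10), G_i = 10^(G_i,dB/10)
  Stage 1: F_1 = 10^(1.65/10) = 1.462, G_1 = 10^(−1.65/10) = 0.6839
  Stage 2: F_2 = 10^(8.60/10) = 7.244, G_2 = 10^(−6.88/10) = 0.2051
  Stage 3: F_3 = 10^(2.98/10) = 1.986, G_3 = 10^(39.5/10) = 8913
  Stage 4: F_4 = 10^(3.29/10) = 2.133, G_4 = 10^(16.0/10) = 39.81
Friis cascade:
  F = 1.462 + (7.244 − 1)/0.6839 + (1.986 − 1)/0.1403 + (2.133 − 1)/1250 = 17.62
NF = 10 log₁₀(17.62) = 12.46 dB

12.46 dB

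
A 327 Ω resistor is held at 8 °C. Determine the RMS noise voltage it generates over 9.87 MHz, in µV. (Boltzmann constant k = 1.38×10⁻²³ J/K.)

T = 8 °C + 273.15 = 281.15 K
V_n = √(4kTRB)
4kTRB = 4 × 1.38×10⁻²³ × 281.15 × 3.27×10² × 9.87×10⁶ = 5.01×10⁻¹¹ V²
V_n = √(5.01×10⁻¹¹) = 7.08×10⁻⁶ V = 7.08 µV

7.08 µV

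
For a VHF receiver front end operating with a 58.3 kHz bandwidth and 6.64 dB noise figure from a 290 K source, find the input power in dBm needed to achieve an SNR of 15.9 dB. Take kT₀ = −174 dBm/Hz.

−103.8 dBm

Sensitivity = −174 + 10 log₁₀(B) + NF + SNR_min
= −174 + 47.66 + 6.64 + 15.9
= −103.80 dBm → −103.8 dBm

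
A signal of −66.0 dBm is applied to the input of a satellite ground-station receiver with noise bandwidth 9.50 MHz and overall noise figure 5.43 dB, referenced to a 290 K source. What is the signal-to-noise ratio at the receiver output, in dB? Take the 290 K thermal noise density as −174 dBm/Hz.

32.8 dB

Noise floor: N = −174 + 10 log₁₀(B) + NF
10 log₁₀(9.50×10⁶) = 69.78 dB
N = −174 + 69.78 + 5.43 = −98.79 dBm
SNR = P_sig − N = −66.0 − (−98.79) = 32.79 dB → 32.8 dB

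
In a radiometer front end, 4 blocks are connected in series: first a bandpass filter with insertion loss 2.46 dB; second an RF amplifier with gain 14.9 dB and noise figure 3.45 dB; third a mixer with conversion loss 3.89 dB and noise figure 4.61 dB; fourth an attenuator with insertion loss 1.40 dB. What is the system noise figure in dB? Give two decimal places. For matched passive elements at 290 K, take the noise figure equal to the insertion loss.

6.09 dB

Convert to linear (a loss of L dB is a gain of −L dB): F_i = 10^(NF_i/10), G_i = 10^(G_i,dB/10)
  Stage 1: F_1 = 10^(2.46/10) = 1.762, G_1 = 10^(−2.46/10) = 0.5675
  Stage 2: F_2 = 10^(3.45/10) = 2.213, G_2 = 10^(14.9/10) = 30.90
  Stage 3: F_3 = 10^(4.61/10) = 2.891, G_3 = 10^(−3.89/10) = 0.4083
  Stage 4: F_4 = 10^(1.40/10) = 1.380, G_4 = 10^(−1.40/10) = 0.7244
Friis cascade:
  F = 1.762 + (2.213 − 1)/0.5675 + (2.891 − 1)/17.54 + (1.380 − 1)/7.161 = 4.060
NF = 10 log₁₀(4.060) = 6.09 dB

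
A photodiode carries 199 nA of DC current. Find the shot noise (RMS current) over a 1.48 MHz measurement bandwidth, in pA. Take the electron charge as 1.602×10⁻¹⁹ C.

307 pA

I_n = √(2qI·B)
2qI·B = 2 × 1.602×10⁻¹⁹ × 1.99×10⁻⁷ × 1.48×10⁶ = 9.44×10⁻²⁰ A²
I_n = √(9.44×10⁻²⁰) = 3.07×10⁻¹⁰ A = 307 pA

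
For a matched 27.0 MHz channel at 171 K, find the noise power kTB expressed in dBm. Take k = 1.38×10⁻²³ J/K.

P_n = kTB = 1.38×10⁻²³ × 171 × 2.70×10⁷ = 6.37×10⁻¹⁴ W
In dBm: 10 log₁₀(6.37×10⁻¹⁴ / 10⁻³) = −102.0 dBm

−102.0 dBm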